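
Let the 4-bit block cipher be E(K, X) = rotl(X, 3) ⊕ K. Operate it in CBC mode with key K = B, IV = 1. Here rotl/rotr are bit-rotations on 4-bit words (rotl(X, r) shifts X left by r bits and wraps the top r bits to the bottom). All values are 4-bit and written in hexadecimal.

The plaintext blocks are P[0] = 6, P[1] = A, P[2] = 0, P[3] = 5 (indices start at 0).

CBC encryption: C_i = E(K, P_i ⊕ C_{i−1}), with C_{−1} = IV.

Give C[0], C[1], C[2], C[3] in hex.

C[0]: P[0] ⊕ 1 = 7; E(K, 7) = 0.
C[1]: P[1] ⊕ 0 = A; E(K, A) = E.
C[2]: P[2] ⊕ E = E; E(K, E) = C.
C[3]: P[3] ⊕ C = 9; E(K, 9) = 7.

C[0] = 0, C[1] = E, C[2] = C, C[3] = 7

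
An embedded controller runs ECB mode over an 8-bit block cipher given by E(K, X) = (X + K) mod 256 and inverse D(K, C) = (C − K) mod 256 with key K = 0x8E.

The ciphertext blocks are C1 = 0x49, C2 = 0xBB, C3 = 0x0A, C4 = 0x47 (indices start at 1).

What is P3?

P3 = 0x7C

ECB decryption: P_i = D(K, C_i).
P3: D(K, 0x0A) = 0x7C.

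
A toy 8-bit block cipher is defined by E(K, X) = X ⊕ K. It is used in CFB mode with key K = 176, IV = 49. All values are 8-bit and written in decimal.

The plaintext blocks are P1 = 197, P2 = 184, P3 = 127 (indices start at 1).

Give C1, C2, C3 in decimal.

CFB encryption: C_i = P_i ⊕ E(K, C_{i−1}), with C_{0} = IV.
C1: E(K, 49) = 129; 197 ⊕ 129 = 68.
C2: E(K, 68) = 244; 184 ⊕ 244 = 76.
C3: E(K, 76) = 252; 127 ⊕ 252 = 131.

C1 = 68, C2 = 76, C3 = 131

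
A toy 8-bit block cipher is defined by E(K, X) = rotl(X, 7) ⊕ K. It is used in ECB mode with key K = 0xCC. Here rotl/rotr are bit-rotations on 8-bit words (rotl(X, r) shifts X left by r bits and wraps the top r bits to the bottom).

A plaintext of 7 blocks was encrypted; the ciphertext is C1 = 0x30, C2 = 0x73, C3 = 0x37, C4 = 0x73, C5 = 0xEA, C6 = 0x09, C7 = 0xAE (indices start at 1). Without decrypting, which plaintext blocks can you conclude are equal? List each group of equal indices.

ECB encrypts each block independently with the same key, so equal ciphertext blocks imply equal plaintext blocks.
C2 = C4 = 0x73, so P2 = P4.

P2 = P4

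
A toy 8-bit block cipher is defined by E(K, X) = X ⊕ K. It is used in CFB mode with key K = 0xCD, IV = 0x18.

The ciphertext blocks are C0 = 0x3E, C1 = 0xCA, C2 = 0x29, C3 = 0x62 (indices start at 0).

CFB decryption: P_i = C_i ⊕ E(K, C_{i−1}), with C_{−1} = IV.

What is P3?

P3 = 0x86

P3: E(K, 0x29) = 0xE4; 0x62 ⊕ 0xE4 = 0x86.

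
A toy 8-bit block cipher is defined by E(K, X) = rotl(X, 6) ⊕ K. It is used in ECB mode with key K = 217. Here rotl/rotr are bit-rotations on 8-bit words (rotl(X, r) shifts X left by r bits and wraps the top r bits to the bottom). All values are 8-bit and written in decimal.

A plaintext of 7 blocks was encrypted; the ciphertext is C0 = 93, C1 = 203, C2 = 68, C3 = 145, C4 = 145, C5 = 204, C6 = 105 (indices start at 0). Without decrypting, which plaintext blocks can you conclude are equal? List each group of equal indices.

P3 = P4

ECB encrypts each block independently with the same key, so equal ciphertext blocks imply equal plaintext blocks.
C3 = C4 = 145, so P3 = P4.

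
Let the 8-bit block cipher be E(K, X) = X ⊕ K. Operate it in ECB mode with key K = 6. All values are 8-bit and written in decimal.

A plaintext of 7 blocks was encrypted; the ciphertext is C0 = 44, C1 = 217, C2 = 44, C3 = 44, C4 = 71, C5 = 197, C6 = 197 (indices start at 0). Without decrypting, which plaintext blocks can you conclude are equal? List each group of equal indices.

ECB encrypts each block independently with the same key, so equal ciphertext blocks imply equal plaintext blocks.
C0 = C2 = C3 = 44, so P0 = P2 = P3.
C5 = C6 = 197, so P5 = P6.

P0 = P2 = P3; P5 = P6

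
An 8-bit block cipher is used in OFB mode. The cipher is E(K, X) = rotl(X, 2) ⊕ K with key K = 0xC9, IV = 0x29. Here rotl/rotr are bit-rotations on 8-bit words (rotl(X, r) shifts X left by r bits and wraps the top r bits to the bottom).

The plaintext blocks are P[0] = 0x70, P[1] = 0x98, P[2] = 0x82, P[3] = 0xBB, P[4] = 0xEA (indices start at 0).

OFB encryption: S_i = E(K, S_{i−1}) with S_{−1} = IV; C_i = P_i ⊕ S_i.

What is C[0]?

C[0] = 0x1D

C[0]: S = E(K, 0x29) = 0x6D; 0x70 ⊕ 0x6D = 0x1D.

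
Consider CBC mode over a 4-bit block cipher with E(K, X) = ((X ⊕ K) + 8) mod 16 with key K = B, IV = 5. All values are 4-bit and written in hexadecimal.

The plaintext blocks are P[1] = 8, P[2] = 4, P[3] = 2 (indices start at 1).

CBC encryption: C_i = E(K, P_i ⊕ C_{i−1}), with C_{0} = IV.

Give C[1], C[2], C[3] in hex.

C[1] = E, C[2] = 9, C[3] = 8

C[1]: P[1] ⊕ 5 = D; E(K, D) = E.
C[2]: P[2] ⊕ E = A; E(K, A) = 9.
C[3]: P[3] ⊕ 9 = B; E(K, B) = 8.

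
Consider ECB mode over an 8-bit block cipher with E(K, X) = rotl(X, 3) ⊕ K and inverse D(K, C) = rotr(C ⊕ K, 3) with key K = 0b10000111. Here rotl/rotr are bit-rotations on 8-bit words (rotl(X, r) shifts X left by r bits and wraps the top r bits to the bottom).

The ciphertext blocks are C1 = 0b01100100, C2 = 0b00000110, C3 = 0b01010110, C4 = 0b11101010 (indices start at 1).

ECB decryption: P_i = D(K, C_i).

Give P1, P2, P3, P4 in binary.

P1: D(K, 0b01100100) = 0b01111100.
P2: D(K, 0b00000110) = 0b00110000.
P3: D(K, 0b01010110) = 0b00111010.
P4: D(K, 0b11101010) = 0b10101101.

P1 = 0b01111100, P2 = 0b00110000, P3 = 0b00111010, P4 = 0b10101101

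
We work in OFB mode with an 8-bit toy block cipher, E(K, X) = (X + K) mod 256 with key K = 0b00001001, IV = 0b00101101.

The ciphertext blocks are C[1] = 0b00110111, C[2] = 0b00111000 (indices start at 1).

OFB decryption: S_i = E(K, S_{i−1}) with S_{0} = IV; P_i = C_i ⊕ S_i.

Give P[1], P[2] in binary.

P[1]: S = E(K, 0b00101101) = 0b00110110; 0b00110111 ⊕ 0b00110110 = 0b00000001.
P[2]: S = E(K, 0b00110110) = 0b00111111; 0b00111000 ⊕ 0b00111111 = 0b00000111.

P[1] = 0b00000001, P[2] = 0b00000111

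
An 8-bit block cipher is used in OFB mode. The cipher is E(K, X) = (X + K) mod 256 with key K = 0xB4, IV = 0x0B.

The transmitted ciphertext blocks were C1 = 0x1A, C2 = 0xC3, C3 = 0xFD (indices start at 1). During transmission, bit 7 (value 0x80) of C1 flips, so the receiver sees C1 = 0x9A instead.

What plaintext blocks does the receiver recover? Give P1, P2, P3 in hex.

P1 = 0x25, P2 = 0xB0, P3 = 0xDA

OFB decryption: S_i = E(K, S_{i−1}) with S_{0} = IV; P_i = C_i ⊕ S_i.
Only C1 changed, to 0x9A. In OFB, a change in C_i flips the same bit in P_i only; the keystream is unaffected. Decrypting the received ciphertext:
P1: S = E(K, 0x0B) = 0xBF; 0x9A ⊕ 0xBF = 0x25.
P2: S = E(K, 0xBF) = 0x73; 0xC3 ⊕ 0x73 = 0xB0.
P3: S = E(K, 0x73) = 0x27; 0xFD ⊕ 0x27 = 0xDA.
Blocks that differ from the original plaintext: P1.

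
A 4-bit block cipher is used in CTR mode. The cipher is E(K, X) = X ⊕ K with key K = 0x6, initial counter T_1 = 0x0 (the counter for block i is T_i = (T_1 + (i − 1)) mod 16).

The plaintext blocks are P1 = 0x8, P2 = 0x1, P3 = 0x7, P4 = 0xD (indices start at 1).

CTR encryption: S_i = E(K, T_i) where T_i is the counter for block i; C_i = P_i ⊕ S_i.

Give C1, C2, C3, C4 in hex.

C1: T = 0x0, S = E(K, T) = 0x6; 0x8 ⊕ 0x6 = 0xE.
C2: T = 0x1, S = E(K, T) = 0x7; 0x1 ⊕ 0x7 = 0x6.
C3: T = 0x2, S = E(K, T) = 0x4; 0x7 ⊕ 0x4 = 0x3.
C4: T = 0x3, S = E(K, T) = 0x5; 0xD ⊕ 0x5 = 0x8.

C1 = 0xE, C2 = 0x6, C3 = 0x3, C4 = 0x8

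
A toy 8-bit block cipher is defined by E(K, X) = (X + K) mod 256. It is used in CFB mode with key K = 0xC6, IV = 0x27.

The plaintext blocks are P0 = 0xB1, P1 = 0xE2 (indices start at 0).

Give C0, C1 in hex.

C0 = 0x5C, C1 = 0xC0

CFB encryption: C_i = P_i ⊕ E(K, C_{i−1}), with C_{−1} = IV.
C0: E(K, 0x27) = 0xED; 0xB1 ⊕ 0xED = 0x5C.
C1: E(K, 0x5C) = 0x22; 0xE2 ⊕ 0x22 = 0xC0.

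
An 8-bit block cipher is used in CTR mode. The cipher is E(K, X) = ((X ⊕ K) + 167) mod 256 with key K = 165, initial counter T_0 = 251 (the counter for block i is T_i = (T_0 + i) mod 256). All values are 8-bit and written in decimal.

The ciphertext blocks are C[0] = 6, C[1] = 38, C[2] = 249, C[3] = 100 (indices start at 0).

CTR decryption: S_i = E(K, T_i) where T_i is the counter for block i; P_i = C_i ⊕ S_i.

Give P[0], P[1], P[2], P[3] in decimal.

P[0] = 3, P[1] = 38, P[2] = 6, P[3] = 102

P[0]: T = 251, S = E(K, T) = 5; 6 ⊕ 5 = 3.
P[1]: T = 252, S = E(K, T) = 0; 38 ⊕ 0 = 38.
P[2]: T = 253, S = E(K, T) = 255; 249 ⊕ 255 = 6.
P[3]: T = 254, S = E(K, T) = 2; 100 ⊕ 2 = 102.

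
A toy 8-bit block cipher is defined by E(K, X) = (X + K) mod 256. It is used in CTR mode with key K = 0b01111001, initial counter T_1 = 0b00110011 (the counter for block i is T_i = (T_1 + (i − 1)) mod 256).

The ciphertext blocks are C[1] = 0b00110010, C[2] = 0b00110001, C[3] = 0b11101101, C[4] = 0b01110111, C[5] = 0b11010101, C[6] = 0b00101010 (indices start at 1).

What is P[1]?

CTR decryption: S_i = E(K, T_i) where T_i is the counter for block i; P_i = C_i ⊕ S_i.
P[1]: T = 0b00110011, S = E(K, T) = 0b10101100; 0b00110010 ⊕ 0b10101100 = 0b10011110.

P[1] = 0b10011110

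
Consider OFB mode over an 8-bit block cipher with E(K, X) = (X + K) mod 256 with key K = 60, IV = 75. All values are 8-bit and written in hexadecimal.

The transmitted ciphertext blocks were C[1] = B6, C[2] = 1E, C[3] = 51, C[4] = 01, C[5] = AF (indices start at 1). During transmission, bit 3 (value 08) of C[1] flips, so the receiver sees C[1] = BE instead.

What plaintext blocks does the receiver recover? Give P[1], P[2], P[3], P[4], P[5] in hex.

OFB decryption: S_i = E(K, S_{i−1}) with S_{0} = IV; P_i = C_i ⊕ S_i.
Only C[1] changed, to BE. In OFB, a change in C_i flips the same bit in P_i only; the keystream is unaffected. Decrypting the received ciphertext:
P[1]: S = E(K, 75) = D5; BE ⊕ D5 = 6B.
P[2]: S = E(K, D5) = 35; 1E ⊕ 35 = 2B.
P[3]: S = E(K, 35) = 95; 51 ⊕ 95 = C4.
P[4]: S = E(K, 95) = F5; 01 ⊕ F5 = F4.
P[5]: S = E(K, F5) = 55; AF ⊕ 55 = FA.
Blocks that differ from the original plaintext: P[1].

P[1] = 6B, P[2] = 2B, P[3] = C4, P[4] = F4, P[5] = FA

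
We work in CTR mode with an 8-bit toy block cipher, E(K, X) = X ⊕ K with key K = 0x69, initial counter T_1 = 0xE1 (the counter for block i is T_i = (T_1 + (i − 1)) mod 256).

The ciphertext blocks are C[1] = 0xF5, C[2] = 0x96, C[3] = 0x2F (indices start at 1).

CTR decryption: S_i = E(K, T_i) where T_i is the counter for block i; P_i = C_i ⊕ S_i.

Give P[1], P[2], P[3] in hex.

P[1] = 0x7D, P[2] = 0x1D, P[3] = 0xA5

P[1]: T = 0xE1, S = E(K, T) = 0x88; 0xF5 ⊕ 0x88 = 0x7D.
P[2]: T = 0xE2, S = E(K, T) = 0x8B; 0x96 ⊕ 0x8B = 0x1D.
P[3]: T = 0xE3, S = E(K, T) = 0x8A; 0x2F ⊕ 0x8A = 0xA5.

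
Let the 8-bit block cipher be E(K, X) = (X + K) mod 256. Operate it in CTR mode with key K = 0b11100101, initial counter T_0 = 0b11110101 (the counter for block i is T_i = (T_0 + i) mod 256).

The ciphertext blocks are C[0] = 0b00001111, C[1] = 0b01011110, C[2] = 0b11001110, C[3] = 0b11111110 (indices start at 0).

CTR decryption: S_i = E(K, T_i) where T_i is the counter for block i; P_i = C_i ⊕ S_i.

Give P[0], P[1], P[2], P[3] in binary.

P[0]: T = 0b11110101, S = E(K, T) = 0b11011010; 0b00001111 ⊕ 0b11011010 = 0b11010101.
P[1]: T = 0b11110110, S = E(K, T) = 0b11011011; 0b01011110 ⊕ 0b11011011 = 0b10000101.
P[2]: T = 0b11110111, S = E(K, T) = 0b11011100; 0b11001110 ⊕ 0b11011100 = 0b00010010.
P[3]: T = 0b11111000, S = E(K, T) = 0b11011101; 0b11111110 ⊕ 0b11011101 = 0b00100011.

P[0] = 0b11010101, P[1] = 0b10000101, P[2] = 0b00010010, P[3] = 0b00100011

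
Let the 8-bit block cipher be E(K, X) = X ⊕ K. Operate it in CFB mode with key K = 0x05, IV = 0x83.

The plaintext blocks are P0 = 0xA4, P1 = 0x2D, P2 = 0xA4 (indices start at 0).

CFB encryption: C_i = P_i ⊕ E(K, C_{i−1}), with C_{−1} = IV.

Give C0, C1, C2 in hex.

C0: E(K, 0x83) = 0x86; 0xA4 ⊕ 0x86 = 0x22.
C1: E(K, 0x22) = 0x27; 0x2D ⊕ 0x27 = 0x0A.
C2: E(K, 0x0A) = 0x0F; 0xA4 ⊕ 0x0F = 0xAB.

C0 = 0x22, C1 = 0x0A, C2 = 0xAB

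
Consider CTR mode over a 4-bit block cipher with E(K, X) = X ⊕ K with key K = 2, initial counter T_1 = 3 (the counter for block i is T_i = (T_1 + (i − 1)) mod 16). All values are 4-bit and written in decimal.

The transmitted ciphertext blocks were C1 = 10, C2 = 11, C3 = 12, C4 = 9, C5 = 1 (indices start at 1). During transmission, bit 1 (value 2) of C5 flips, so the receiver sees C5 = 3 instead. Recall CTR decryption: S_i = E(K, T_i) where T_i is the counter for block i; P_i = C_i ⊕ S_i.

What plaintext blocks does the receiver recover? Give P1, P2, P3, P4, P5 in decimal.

P1 = 11, P2 = 13, P3 = 11, P4 = 13, P5 = 6

Only C5 changed, to 3. In CTR, a change in C_i flips the same bit in P_i only; the keystream is unaffected. Decrypting the received ciphertext:
P1: T = 3, S = E(K, T) = 1; 10 ⊕ 1 = 11.
P2: T = 4, S = E(K, T) = 6; 11 ⊕ 6 = 13.
P3: T = 5, S = E(K, T) = 7; 12 ⊕ 7 = 11.
P4: T = 6, S = E(K, T) = 4; 9 ⊕ 4 = 13.
P5: T = 7, S = E(K, T) = 5; 3 ⊕ 5 = 6.
Blocks that differ from the original plaintext: P5.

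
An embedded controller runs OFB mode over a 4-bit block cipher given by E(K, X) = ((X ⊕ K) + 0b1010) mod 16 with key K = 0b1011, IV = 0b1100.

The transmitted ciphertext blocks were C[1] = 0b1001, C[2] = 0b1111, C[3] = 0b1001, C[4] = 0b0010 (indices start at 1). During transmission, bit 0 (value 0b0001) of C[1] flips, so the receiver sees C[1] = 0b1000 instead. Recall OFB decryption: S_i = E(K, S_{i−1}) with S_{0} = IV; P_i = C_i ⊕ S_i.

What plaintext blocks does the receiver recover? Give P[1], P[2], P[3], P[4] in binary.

Only C[1] changed, to 0b1000. In OFB, a change in C_i flips the same bit in P_i only; the keystream is unaffected. Decrypting the received ciphertext:
P[1]: S = E(K, 0b1100) = 0b0001; 0b1000 ⊕ 0b0001 = 0b1001.
P[2]: S = E(K, 0b0001) = 0b0100; 0b1111 ⊕ 0b0100 = 0b1011.
P[3]: S = E(K, 0b0100) = 0b1001; 0b1001 ⊕ 0b1001 = 0b0000.
P[4]: S = E(K, 0b1001) = 0b1100; 0b0010 ⊕ 0b1100 = 0b1110.
Blocks that differ from the original plaintext: P[1].

P[1] = 0b1001, P[2] = 0b1011, P[3] = 0b0000, P[4] = 0b1110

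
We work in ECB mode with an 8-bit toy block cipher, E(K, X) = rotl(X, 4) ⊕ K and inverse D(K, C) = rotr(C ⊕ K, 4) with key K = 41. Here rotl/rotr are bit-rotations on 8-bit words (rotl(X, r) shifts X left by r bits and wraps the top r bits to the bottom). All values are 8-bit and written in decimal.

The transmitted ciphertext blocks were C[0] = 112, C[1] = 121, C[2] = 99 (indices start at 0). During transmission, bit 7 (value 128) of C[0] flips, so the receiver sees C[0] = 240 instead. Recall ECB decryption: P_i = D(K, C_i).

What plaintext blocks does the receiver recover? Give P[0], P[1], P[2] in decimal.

Only C[0] changed, to 240. In ECB, a change in C_i affects only P_i. Decrypting the received ciphertext:
P[0]: D(K, 240) = 157.
P[1]: D(K, 121) = 5.
P[2]: D(K, 99) = 164.
Blocks that differ from the original plaintext: P[0].

P[0] = 157, P[1] = 5, P[2] = 164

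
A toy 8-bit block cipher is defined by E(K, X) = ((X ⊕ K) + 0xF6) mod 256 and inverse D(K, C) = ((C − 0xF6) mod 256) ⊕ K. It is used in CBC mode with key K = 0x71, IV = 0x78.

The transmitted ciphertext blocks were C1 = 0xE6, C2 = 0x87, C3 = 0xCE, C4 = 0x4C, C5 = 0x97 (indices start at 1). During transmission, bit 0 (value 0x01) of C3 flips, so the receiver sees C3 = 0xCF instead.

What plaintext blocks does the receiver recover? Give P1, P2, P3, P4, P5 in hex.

P1 = 0xF9, P2 = 0x06, P3 = 0x2F, P4 = 0xE8, P5 = 0x9C

CBC decryption: P_i = D(K, C_i) ⊕ C_{i−1}, with C_{0} = IV.
Only C3 changed, to 0xCF. In CBC, a change in C_i garbles P_i and flips the same bit in P_{i+1}. Decrypting the received ciphertext:
P1: D(K, 0xE6) = 0x81; 0x81 ⊕ 0x78 = 0xF9.
P2: D(K, 0x87) = 0xE0; 0xE0 ⊕ 0xE6 = 0x06.
P3: D(K, 0xCF) = 0xA8; 0xA8 ⊕ 0x87 = 0x2F.
P4: D(K, 0x4C) = 0x27; 0x27 ⊕ 0xCF = 0xE8.
P5: D(K, 0x97) = 0xD0; 0xD0 ⊕ 0x4C = 0x9C.
Blocks that differ from the original plaintext: P3, P4.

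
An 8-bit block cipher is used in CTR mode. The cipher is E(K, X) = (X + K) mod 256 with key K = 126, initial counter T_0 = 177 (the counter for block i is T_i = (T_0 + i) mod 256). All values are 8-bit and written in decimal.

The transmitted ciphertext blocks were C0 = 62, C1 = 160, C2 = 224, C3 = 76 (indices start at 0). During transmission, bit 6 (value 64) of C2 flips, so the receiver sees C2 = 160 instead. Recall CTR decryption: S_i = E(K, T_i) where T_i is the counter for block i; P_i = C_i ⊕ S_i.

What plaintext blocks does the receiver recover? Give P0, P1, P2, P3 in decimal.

P0 = 17, P1 = 144, P2 = 145, P3 = 126

Only C2 changed, to 160. In CTR, a change in C_i flips the same bit in P_i only; the keystream is unaffected. Decrypting the received ciphertext:
P0: T = 177, S = E(K, T) = 47; 62 ⊕ 47 = 17.
P1: T = 178, S = E(K, T) = 48; 160 ⊕ 48 = 144.
P2: T = 179, S = E(K, T) = 49; 160 ⊕ 49 = 145.
P3: T = 180, S = E(K, T) = 50; 76 ⊕ 50 = 126.
Blocks that differ from the original plaintext: P2.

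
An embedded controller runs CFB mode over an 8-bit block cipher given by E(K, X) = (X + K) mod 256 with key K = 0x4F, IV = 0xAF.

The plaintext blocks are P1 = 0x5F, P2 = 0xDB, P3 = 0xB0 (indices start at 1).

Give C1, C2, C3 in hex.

C1 = 0xA1, C2 = 0x2B, C3 = 0xCA

CFB encryption: C_i = P_i ⊕ E(K, C_{i−1}), with C_{0} = IV.
C1: E(K, 0xAF) = 0xFE; 0x5F ⊕ 0xFE = 0xA1.
C2: E(K, 0xA1) = 0xF0; 0xDB ⊕ 0xF0 = 0x2B.
C3: E(K, 0x2B) = 0x7A; 0xB0 ⊕ 0x7A = 0xCA.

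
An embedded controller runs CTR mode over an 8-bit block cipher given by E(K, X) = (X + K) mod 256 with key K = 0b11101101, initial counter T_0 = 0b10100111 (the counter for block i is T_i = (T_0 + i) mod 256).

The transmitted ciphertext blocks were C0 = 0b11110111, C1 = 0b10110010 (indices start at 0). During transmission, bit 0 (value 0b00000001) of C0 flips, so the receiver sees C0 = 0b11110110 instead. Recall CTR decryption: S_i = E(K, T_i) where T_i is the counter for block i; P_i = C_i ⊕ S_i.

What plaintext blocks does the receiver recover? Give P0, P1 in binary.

Only C0 changed, to 0b11110110. In CTR, a change in C_i flips the same bit in P_i only; the keystream is unaffected. Decrypting the received ciphertext:
P0: T = 0b10100111, S = E(K, T) = 0b10010100; 0b11110110 ⊕ 0b10010100 = 0b01100010.
P1: T = 0b10101000, S = E(K, T) = 0b10010101; 0b10110010 ⊕ 0b10010101 = 0b00100111.
Blocks that differ from the original plaintext: P0.

P0 = 0b01100010, P1 = 0b00100111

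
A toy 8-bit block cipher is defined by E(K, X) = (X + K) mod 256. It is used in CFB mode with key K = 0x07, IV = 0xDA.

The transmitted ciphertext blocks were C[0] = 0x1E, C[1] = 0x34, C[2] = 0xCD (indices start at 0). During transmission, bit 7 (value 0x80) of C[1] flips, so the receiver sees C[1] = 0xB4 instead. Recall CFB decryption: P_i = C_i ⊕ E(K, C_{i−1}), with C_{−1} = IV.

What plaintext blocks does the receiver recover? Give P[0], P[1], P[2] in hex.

Only C[1] changed, to 0xB4. In CFB, a change in C_i flips the same bit in P_i and garbles P_{i+1}. Decrypting the received ciphertext:
P[0]: E(K, 0xDA) = 0xE1; 0x1E ⊕ 0xE1 = 0xFF.
P[1]: E(K, 0x1E) = 0x25; 0xB4 ⊕ 0x25 = 0x91.
P[2]: E(K, 0xB4) = 0xBB; 0xCD ⊕ 0xBB = 0x76.
Blocks that differ from the original plaintext: P[1], P[2].

P[0] = 0xFF, P[1] = 0x91, P[2] = 0x76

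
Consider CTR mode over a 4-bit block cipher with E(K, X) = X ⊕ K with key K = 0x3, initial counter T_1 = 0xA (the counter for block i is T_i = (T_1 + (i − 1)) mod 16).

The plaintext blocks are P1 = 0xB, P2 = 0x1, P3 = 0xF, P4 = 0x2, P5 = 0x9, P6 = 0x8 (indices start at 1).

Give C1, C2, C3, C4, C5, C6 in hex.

CTR encryption: S_i = E(K, T_i) where T_i is the counter for block i; C_i = P_i ⊕ S_i.
C1: T = 0xA, S = E(K, T) = 0x9; 0xB ⊕ 0x9 = 0x2.
C2: T = 0xB, S = E(K, T) = 0x8; 0x1 ⊕ 0x8 = 0x9.
C3: T = 0xC, S = E(K, T) = 0xF; 0xF ⊕ 0xF = 0x0.
C4: T = 0xD, S = E(K, T) = 0xE; 0x2 ⊕ 0xE = 0xC.
C5: T = 0xE, S = E(K, T) = 0xD; 0x9 ⊕ 0xD = 0x4.
C6: T = 0xF, S = E(K, T) = 0xC; 0x8 ⊕ 0xC = 0x4.

C1 = 0x2, C2 = 0x9, C3 = 0x0, C4 = 0xC, C5 = 0x4, C6 = 0x4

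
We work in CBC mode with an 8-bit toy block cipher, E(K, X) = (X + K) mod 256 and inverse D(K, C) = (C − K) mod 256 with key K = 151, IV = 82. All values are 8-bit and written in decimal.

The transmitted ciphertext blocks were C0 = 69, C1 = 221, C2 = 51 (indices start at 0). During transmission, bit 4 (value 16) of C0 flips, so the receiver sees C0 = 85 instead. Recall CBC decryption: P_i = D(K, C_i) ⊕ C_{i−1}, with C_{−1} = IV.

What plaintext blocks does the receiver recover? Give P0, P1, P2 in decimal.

P0 = 236, P1 = 19, P2 = 65

Only C0 changed, to 85. In CBC, a change in C_i garbles P_i and flips the same bit in P_{i+1}. Decrypting the received ciphertext:
P0: D(K, 85) = 190; 190 ⊕ 82 = 236.
P1: D(K, 221) = 70; 70 ⊕ 85 = 19.
P2: D(K, 51) = 156; 156 ⊕ 221 = 65.
Blocks that differ from the original plaintext: P0, P1.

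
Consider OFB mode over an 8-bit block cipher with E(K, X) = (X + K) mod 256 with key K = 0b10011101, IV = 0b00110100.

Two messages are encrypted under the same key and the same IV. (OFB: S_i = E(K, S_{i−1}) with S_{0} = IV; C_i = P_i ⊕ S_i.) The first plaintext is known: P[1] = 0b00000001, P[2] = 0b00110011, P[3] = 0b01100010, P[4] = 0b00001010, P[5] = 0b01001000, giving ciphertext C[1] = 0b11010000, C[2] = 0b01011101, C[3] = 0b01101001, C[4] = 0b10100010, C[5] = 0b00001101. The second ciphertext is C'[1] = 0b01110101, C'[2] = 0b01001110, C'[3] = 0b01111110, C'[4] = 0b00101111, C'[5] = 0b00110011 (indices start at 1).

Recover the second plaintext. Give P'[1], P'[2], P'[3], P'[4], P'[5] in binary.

P'[1] = 0b10100100, P'[2] = 0b00100000, P'[3] = 0b01110101, P'[4] = 0b10000111, P'[5] = 0b01110110

In OFB with a reused IV, both messages share the same keystream S_i, so C_i ⊕ C'_i = P_i ⊕ P'_i and thus P'_i = P_i ⊕ C_i ⊕ C'_i.
P'[1]: 0b00000001 ⊕ 0b11010000 ⊕ 0b01110101 = 0b10100100.
P'[2]: 0b00110011 ⊕ 0b01011101 ⊕ 0b01001110 = 0b00100000.
P'[3]: 0b01100010 ⊕ 0b01101001 ⊕ 0b01111110 = 0b01110101.
P'[4]: 0b00001010 ⊕ 0b10100010 ⊕ 0b00101111 = 0b10000111.
P'[5]: 0b01001000 ⊕ 0b00001101 ⊕ 0b00110011 = 0b01110110.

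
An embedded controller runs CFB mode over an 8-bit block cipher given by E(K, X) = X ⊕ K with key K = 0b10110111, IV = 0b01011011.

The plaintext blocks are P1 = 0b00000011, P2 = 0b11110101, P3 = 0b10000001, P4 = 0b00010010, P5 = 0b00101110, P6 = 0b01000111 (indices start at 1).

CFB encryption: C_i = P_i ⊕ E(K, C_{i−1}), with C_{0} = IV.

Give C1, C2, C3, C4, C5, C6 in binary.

C1 = 0b11101111, C2 = 0b10101101, C3 = 0b10011011, C4 = 0b00111110, C5 = 0b10100111, C6 = 0b01010111

C1: E(K, 0b01011011) = 0b11101100; 0b00000011 ⊕ 0b11101100 = 0b11101111.
C2: E(K, 0b11101111) = 0b01011000; 0b11110101 ⊕ 0b01011000 = 0b10101101.
C3: E(K, 0b10101101) = 0b00011010; 0b10000001 ⊕ 0b00011010 = 0b10011011.
C4: E(K, 0b10011011) = 0b00101100; 0b00010010 ⊕ 0b00101100 = 0b00111110.
C5: E(K, 0b00111110) = 0b10001001; 0b00101110 ⊕ 0b10001001 = 0b10100111.
C6: E(K, 0b10100111) = 0b00010000; 0b01000111 ⊕ 0b00010000 = 0b01010111.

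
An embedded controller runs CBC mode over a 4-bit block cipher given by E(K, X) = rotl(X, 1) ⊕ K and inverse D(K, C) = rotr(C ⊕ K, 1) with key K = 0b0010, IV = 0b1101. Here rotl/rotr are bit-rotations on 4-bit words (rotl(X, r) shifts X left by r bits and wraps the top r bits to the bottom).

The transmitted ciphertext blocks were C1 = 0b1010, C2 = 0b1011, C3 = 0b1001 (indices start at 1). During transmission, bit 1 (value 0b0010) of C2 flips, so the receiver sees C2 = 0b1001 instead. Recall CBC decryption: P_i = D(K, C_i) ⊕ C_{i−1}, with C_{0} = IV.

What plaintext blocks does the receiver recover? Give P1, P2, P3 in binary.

P1 = 0b1001, P2 = 0b0111, P3 = 0b0100

Only C2 changed, to 0b1001. In CBC, a change in C_i garbles P_i and flips the same bit in P_{i+1}. Decrypting the received ciphertext:
P1: D(K, 0b1010) = 0b0100; 0b0100 ⊕ 0b1101 = 0b1001.
P2: D(K, 0b1001) = 0b1101; 0b1101 ⊕ 0b1010 = 0b0111.
P3: D(K, 0b1001) = 0b1101; 0b1101 ⊕ 0b1001 = 0b0100.
Blocks that differ from the original plaintext: P2, P3.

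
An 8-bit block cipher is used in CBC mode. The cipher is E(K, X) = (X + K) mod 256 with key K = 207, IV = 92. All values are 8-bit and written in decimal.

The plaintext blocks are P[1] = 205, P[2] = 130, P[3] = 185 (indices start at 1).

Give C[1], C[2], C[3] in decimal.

CBC encryption: C_i = E(K, P_i ⊕ C_{i−1}), with C_{0} = IV.
C[1]: P[1] ⊕ 92 = 145; E(K, 145) = 96.
C[2]: P[2] ⊕ 96 = 226; E(K, 226) = 177.
C[3]: P[3] ⊕ 177 = 8; E(K, 8) = 215.

C[1] = 96, C[2] = 177, C[3] = 215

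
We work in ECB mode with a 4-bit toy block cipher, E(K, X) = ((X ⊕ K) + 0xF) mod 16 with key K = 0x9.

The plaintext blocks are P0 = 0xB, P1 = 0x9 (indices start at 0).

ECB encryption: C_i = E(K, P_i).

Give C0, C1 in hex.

C0: E(K, 0xB) = 0x1.
C1: E(K, 0x9) = 0xF.

C0 = 0x1, C1 = 0xF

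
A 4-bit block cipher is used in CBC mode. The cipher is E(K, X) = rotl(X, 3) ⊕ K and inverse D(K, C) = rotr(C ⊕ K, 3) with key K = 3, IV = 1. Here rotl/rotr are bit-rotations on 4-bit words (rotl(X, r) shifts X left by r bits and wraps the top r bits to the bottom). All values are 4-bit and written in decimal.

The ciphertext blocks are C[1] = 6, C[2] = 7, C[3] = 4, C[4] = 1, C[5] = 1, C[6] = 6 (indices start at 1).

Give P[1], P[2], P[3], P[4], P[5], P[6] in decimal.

CBC decryption: P_i = D(K, C_i) ⊕ C_{i−1}, with C_{0} = IV.
P[1]: D(K, 6) = 10; 10 ⊕ 1 = 11.
P[2]: D(K, 7) = 8; 8 ⊕ 6 = 14.
P[3]: D(K, 4) = 14; 14 ⊕ 7 = 9.
P[4]: D(K, 1) = 4; 4 ⊕ 4 = 0.
P[5]: D(K, 1) = 4; 4 ⊕ 1 = 5.
P[6]: D(K, 6) = 10; 10 ⊕ 1 = 11.

P[1] = 11, P[2] = 14, P[3] = 9, P[4] = 0, P[5] = 5, P[6] = 11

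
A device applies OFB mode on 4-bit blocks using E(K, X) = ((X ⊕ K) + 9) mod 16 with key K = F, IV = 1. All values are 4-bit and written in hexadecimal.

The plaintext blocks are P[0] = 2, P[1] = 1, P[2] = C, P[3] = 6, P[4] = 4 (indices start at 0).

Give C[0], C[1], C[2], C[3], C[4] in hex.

C[0] = 5, C[1] = 0, C[2] = B, C[3] = 7, C[4] = 3

OFB encryption: S_i = E(K, S_{i−1}) with S_{−1} = IV; C_i = P_i ⊕ S_i.
C[0]: S = E(K, 1) = 7; 2 ⊕ 7 = 5.
C[1]: S = E(K, 7) = 1; 1 ⊕ 1 = 0.
C[2]: S = E(K, 1) = 7; C ⊕ 7 = B.
C[3]: S = E(K, 7) = 1; 6 ⊕ 1 = 7.
C[4]: S = E(K, 1) = 7; 4 ⊕ 7 = 3.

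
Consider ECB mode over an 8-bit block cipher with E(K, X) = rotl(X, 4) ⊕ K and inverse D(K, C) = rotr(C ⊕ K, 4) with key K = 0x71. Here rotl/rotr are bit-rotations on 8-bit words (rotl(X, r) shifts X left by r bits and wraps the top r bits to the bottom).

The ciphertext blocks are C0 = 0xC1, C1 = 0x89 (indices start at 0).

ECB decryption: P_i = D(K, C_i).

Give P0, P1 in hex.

P0 = 0x0B, P1 = 0x8F

P0: D(K, 0xC1) = 0x0B.
P1: D(K, 0x89) = 0x8F.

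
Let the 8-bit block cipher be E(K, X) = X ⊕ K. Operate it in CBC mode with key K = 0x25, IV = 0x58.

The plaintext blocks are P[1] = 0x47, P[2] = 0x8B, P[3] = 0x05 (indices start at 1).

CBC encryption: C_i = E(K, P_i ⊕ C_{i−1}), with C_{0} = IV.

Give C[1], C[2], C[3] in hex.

C[1]: P[1] ⊕ 0x58 = 0x1F; E(K, 0x1F) = 0x3A.
C[2]: P[2] ⊕ 0x3A = 0xB1; E(K, 0xB1) = 0x94.
C[3]: P[3] ⊕ 0x94 = 0x91; E(K, 0x91) = 0xB4.

C[1] = 0x3A, C[2] = 0x94, C[3] = 0xB4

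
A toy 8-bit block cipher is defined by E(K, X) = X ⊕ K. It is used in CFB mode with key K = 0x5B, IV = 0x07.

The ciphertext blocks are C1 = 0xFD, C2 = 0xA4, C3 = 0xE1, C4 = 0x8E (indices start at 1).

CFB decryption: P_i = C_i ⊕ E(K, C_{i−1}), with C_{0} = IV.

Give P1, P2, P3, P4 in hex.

P1 = 0xA1, P2 = 0x02, P3 = 0x1E, P4 = 0x34

P1: E(K, 0x07) = 0x5C; 0xFD ⊕ 0x5C = 0xA1.
P2: E(K, 0xFD) = 0xA6; 0xA4 ⊕ 0xA6 = 0x02.
P3: E(K, 0xA4) = 0xFF; 0xE1 ⊕ 0xFF = 0x1E.
P4: E(K, 0xE1) = 0xBA; 0x8E ⊕ 0xBA = 0x34.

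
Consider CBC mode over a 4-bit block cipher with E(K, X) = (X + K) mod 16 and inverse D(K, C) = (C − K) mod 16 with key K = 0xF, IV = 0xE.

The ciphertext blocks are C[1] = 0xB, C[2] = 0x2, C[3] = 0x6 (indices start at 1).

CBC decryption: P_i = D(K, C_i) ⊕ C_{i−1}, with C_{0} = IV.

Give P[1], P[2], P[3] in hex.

P[1] = 0x2, P[2] = 0x8, P[3] = 0x5

P[1]: D(K, 0xB) = 0xC; 0xC ⊕ 0xE = 0x2.
P[2]: D(K, 0x2) = 0x3; 0x3 ⊕ 0xB = 0x8.
P[3]: D(K, 0x6) = 0x7; 0x7 ⊕ 0x2 = 0x5.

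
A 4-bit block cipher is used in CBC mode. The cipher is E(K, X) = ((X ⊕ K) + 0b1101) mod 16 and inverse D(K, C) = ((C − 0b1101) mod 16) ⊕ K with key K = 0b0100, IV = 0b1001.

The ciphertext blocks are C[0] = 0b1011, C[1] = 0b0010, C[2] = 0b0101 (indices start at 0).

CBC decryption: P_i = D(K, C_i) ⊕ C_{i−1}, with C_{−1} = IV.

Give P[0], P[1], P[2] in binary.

P[0] = 0b0011, P[1] = 0b1010, P[2] = 0b1110

P[0]: D(K, 0b1011) = 0b1010; 0b1010 ⊕ 0b1001 = 0b0011.
P[1]: D(K, 0b0010) = 0b0001; 0b0001 ⊕ 0b1011 = 0b1010.
P[2]: D(K, 0b0101) = 0b1100; 0b1100 ⊕ 0b0010 = 0b1110.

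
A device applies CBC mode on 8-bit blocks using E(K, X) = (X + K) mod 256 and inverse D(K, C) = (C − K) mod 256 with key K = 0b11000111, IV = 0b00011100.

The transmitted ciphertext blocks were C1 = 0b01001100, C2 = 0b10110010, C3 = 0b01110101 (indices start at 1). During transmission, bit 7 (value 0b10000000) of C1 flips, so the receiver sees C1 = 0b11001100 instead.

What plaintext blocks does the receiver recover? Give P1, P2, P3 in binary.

P1 = 0b00011001, P2 = 0b00100111, P3 = 0b00011100

CBC decryption: P_i = D(K, C_i) ⊕ C_{i−1}, with C_{0} = IV.
Only C1 changed, to 0b11001100. In CBC, a change in C_i garbles P_i and flips the same bit in P_{i+1}. Decrypting the received ciphertext:
P1: D(K, 0b11001100) = 0b00000101; 0b00000101 ⊕ 0b00011100 = 0b00011001.
P2: D(K, 0b10110010) = 0b11101011; 0b11101011 ⊕ 0b11001100 = 0b00100111.
P3: D(K, 0b01110101) = 0b10101110; 0b10101110 ⊕ 0b10110010 = 0b00011100.
Blocks that differ from the original plaintext: P1, P2.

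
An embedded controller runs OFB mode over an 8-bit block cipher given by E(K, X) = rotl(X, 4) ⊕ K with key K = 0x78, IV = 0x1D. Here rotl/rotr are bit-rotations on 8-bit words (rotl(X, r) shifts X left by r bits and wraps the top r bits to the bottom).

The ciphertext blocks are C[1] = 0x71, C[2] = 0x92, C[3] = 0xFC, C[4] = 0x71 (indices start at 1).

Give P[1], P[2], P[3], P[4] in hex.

P[1] = 0xD8, P[2] = 0x70, P[3] = 0xAA, P[4] = 0x6C

OFB decryption: S_i = E(K, S_{i−1}) with S_{0} = IV; P_i = C_i ⊕ S_i.
P[1]: S = E(K, 0x1D) = 0xA9; 0x71 ⊕ 0xA9 = 0xD8.
P[2]: S = E(K, 0xA9) = 0xE2; 0x92 ⊕ 0xE2 = 0x70.
P[3]: S = E(K, 0xE2) = 0x56; 0xFC ⊕ 0x56 = 0xAA.
P[4]: S = E(K, 0x56) = 0x1D; 0x71 ⊕ 0x1D = 0x6C.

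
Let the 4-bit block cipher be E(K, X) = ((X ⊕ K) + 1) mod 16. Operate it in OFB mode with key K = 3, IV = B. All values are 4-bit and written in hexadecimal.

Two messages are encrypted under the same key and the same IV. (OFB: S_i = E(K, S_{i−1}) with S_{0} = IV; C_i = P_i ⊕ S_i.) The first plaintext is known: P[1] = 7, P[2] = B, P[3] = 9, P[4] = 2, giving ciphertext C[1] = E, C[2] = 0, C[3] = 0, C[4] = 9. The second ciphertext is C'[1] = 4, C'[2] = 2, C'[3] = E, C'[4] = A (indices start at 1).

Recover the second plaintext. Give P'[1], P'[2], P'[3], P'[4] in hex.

In OFB with a reused IV, both messages share the same keystream S_i, so C_i ⊕ C'_i = P_i ⊕ P'_i and thus P'_i = P_i ⊕ C_i ⊕ C'_i.
P'[1]: 7 ⊕ E ⊕ 4 = D.
P'[2]: B ⊕ 0 ⊕ 2 = 9.
P'[3]: 9 ⊕ 0 ⊕ E = 7.
P'[4]: 2 ⊕ 9 ⊕ A = 1.

P'[1] = D, P'[2] = 9, P'[3] = 7, P'[4] = 1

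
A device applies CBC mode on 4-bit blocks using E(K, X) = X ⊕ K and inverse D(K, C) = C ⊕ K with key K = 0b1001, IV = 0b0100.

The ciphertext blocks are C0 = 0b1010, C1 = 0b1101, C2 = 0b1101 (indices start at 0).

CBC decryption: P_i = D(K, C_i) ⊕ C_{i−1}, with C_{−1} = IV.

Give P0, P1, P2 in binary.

P0 = 0b0111, P1 = 0b1110, P2 = 0b1001

P0: D(K, 0b1010) = 0b0011; 0b0011 ⊕ 0b0100 = 0b0111.
P1: D(K, 0b1101) = 0b0100; 0b0100 ⊕ 0b1010 = 0b1110.
P2: D(K, 0b1101) = 0b0100; 0b0100 ⊕ 0b1101 = 0b1001.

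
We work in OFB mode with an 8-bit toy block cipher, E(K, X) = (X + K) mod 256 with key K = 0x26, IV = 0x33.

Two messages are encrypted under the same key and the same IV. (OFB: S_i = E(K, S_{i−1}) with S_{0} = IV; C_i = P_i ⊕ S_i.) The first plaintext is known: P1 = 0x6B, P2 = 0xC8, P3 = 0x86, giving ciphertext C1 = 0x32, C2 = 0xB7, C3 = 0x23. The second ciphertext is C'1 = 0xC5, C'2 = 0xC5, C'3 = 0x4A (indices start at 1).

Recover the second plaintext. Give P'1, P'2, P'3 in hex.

P'1 = 0x9C, P'2 = 0xBA, P'3 = 0xEF

In OFB with a reused IV, both messages share the same keystream S_i, so C_i ⊕ C'_i = P_i ⊕ P'_i and thus P'_i = P_i ⊕ C_i ⊕ C'_i.
P'1: 0x6B ⊕ 0x32 ⊕ 0xC5 = 0x9C.
P'2: 0xC8 ⊕ 0xB7 ⊕ 0xC5 = 0xBA.
P'3: 0x86 ⊕ 0x23 ⊕ 0x4A = 0xEF.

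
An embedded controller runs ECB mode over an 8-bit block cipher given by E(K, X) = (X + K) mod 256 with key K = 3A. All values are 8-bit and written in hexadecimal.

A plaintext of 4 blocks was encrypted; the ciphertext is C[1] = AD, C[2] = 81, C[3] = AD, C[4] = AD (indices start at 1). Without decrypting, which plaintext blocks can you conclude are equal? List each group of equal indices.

ECB encrypts each block independently with the same key, so equal ciphertext blocks imply equal plaintext blocks.
C[1] = C[3] = C[4] = AD, so P[1] = P[3] = P[4].

P[1] = P[3] = P[4]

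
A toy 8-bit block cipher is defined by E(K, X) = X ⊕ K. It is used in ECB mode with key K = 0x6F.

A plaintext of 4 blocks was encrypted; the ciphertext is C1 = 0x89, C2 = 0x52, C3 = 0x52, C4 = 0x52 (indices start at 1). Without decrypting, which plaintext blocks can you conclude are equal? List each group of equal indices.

P2 = P3 = P4

ECB encrypts each block independently with the same key, so equal ciphertext blocks imply equal plaintext blocks.
C2 = C3 = C4 = 0x52, so P2 = P3 = P4.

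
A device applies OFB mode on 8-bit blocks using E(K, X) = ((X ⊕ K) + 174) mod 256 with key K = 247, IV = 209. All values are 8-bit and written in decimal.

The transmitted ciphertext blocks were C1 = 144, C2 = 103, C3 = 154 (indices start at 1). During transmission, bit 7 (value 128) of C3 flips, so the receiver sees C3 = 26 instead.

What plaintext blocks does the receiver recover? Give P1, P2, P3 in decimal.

P1 = 68, P2 = 182, P3 = 206

OFB decryption: S_i = E(K, S_{i−1}) with S_{0} = IV; P_i = C_i ⊕ S_i.
Only C3 changed, to 26. In OFB, a change in C_i flips the same bit in P_i only; the keystream is unaffected. Decrypting the received ciphertext:
P1: S = E(K, 209) = 212; 144 ⊕ 212 = 68.
P2: S = E(K, 212) = 209; 103 ⊕ 209 = 182.
P3: S = E(K, 209) = 212; 26 ⊕ 212 = 206.
Blocks that differ from the original plaintext: P3.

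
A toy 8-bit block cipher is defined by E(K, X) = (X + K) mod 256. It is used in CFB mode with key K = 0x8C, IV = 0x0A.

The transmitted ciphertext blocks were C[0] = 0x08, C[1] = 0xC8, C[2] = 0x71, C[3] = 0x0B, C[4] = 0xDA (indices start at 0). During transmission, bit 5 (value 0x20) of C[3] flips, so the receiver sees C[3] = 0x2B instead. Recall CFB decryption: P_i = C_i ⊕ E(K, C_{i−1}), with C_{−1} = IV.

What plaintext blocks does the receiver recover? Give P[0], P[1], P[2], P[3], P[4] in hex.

Only C[3] changed, to 0x2B. In CFB, a change in C_i flips the same bit in P_i and garbles P_{i+1}. Decrypting the received ciphertext:
P[0]: E(K, 0x0A) = 0x96; 0x08 ⊕ 0x96 = 0x9E.
P[1]: E(K, 0x08) = 0x94; 0xC8 ⊕ 0x94 = 0x5C.
P[2]: E(K, 0xC8) = 0x54; 0x71 ⊕ 0x54 = 0x25.
P[3]: E(K, 0x71) = 0xFD; 0x2B ⊕ 0xFD = 0xD6.
P[4]: E(K, 0x2B) = 0xB7; 0xDA ⊕ 0xB7 = 0x6D.
Blocks that differ from the original plaintext: P[3], P[4].

P[0] = 0x9E, P[1] = 0x5C, P[2] = 0x25, P[3] = 0xD6, P[4] = 0x6D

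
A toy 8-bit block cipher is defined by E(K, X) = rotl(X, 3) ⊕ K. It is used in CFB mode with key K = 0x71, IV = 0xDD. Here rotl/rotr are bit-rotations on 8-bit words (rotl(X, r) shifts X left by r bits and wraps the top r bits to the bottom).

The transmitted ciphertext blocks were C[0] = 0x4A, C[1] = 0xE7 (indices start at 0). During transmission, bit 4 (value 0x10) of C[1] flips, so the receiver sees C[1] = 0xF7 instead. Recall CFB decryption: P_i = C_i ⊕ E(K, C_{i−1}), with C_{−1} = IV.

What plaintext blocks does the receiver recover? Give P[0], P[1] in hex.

Only C[1] changed, to 0xF7. In CFB, a change in C_i flips the same bit in P_i and garbles P_{i+1}. Decrypting the received ciphertext:
P[0]: E(K, 0xDD) = 0x9F; 0x4A ⊕ 0x9F = 0xD5.
P[1]: E(K, 0x4A) = 0x23; 0xF7 ⊕ 0x23 = 0xD4.
Blocks that differ from the original plaintext: P[1].

P[0] = 0xD5, P[1] = 0xD4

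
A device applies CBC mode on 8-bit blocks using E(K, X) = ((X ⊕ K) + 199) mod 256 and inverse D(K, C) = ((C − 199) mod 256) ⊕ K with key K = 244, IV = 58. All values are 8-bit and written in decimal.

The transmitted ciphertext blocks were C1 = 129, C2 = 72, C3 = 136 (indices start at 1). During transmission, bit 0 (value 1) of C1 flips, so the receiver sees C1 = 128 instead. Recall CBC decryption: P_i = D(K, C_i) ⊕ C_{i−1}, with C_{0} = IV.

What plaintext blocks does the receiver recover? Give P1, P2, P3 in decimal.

P1 = 119, P2 = 245, P3 = 125

Only C1 changed, to 128. In CBC, a change in C_i garbles P_i and flips the same bit in P_{i+1}. Decrypting the received ciphertext:
P1: D(K, 128) = 77; 77 ⊕ 58 = 119.
P2: D(K, 72) = 117; 117 ⊕ 128 = 245.
P3: D(K, 136) = 53; 53 ⊕ 72 = 125.
Blocks that differ from the original plaintext: P1, P2.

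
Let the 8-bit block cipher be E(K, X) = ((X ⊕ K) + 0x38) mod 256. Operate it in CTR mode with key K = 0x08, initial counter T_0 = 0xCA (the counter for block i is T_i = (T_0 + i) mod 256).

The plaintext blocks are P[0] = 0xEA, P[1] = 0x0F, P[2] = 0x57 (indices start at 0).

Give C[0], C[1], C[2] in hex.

C[0] = 0x10, C[1] = 0xF4, C[2] = 0xAB

CTR encryption: S_i = E(K, T_i) where T_i is the counter for block i; C_i = P_i ⊕ S_i.
C[0]: T = 0xCA, S = E(K, T) = 0xFA; 0xEA ⊕ 0xFA = 0x10.
C[1]: T = 0xCB, S = E(K, T) = 0xFB; 0x0F ⊕ 0xFB = 0xF4.
C[2]: T = 0xCC, S = E(K, T) = 0xFC; 0x57 ⊕ 0xFC = 0xAB.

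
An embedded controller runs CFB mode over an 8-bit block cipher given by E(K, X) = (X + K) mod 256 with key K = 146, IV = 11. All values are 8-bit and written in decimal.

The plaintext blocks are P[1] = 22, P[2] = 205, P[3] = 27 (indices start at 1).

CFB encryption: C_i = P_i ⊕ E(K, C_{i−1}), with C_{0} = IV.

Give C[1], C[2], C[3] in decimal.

C[1]: E(K, 11) = 157; 22 ⊕ 157 = 139.
C[2]: E(K, 139) = 29; 205 ⊕ 29 = 208.
C[3]: E(K, 208) = 98; 27 ⊕ 98 = 121.

C[1] = 139, C[2] = 208, C[3] = 121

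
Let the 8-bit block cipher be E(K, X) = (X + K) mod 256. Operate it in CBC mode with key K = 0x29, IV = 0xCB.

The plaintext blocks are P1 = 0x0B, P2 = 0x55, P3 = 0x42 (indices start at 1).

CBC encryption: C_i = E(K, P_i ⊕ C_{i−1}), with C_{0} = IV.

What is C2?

C2 = 0xE5

C1: P1 ⊕ 0xCB = 0xC0; E(K, 0xC0) = 0xE9.
C2: P2 ⊕ 0xE9 = 0xBC; E(K, 0xBC) = 0xE5.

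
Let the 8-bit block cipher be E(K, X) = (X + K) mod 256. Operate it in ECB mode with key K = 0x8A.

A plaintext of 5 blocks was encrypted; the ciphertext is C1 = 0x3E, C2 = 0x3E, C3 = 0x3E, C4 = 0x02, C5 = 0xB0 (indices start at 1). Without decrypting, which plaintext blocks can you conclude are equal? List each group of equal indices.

P1 = P2 = P3

ECB encrypts each block independently with the same key, so equal ciphertext blocks imply equal plaintext blocks.
C1 = C2 = C3 = 0x3E, so P1 = P2 = P3.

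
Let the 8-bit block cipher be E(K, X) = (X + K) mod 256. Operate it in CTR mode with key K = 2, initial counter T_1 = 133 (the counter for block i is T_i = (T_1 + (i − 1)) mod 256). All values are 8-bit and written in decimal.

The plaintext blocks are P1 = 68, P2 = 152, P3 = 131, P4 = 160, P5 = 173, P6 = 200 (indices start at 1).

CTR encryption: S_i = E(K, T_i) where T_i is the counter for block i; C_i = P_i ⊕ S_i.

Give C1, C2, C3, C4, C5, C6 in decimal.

C1: T = 133, S = E(K, T) = 135; 68 ⊕ 135 = 195.
C2: T = 134, S = E(K, T) = 136; 152 ⊕ 136 = 16.
C3: T = 135, S = E(K, T) = 137; 131 ⊕ 137 = 10.
C4: T = 136, S = E(K, T) = 138; 160 ⊕ 138 = 42.
C5: T = 137, S = E(K, T) = 139; 173 ⊕ 139 = 38.
C6: T = 138, S = E(K, T) = 140; 200 ⊕ 140 = 68.

C1 = 195, C2 = 16, C3 = 10, C4 = 42, C5 = 38, C6 = 68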